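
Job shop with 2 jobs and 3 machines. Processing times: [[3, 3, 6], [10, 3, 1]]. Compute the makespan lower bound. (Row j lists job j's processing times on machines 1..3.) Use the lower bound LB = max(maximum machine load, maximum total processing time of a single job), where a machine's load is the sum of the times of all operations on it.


Machine loads:
  Machine 1: 3 + 10 = 13
  Machine 2: 3 + 3 = 6
  Machine 3: 6 + 1 = 7
Max machine load = 13
Job totals:
  Job 1: 12
  Job 2: 14
Max job total = 14
Lower bound = max(13, 14) = 14

14


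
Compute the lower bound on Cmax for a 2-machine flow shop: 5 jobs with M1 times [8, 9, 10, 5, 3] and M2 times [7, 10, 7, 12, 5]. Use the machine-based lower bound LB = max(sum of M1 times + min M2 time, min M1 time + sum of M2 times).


LB1 = sum(M1 times) + min(M2 times) = 35 + 5 = 40
LB2 = min(M1 times) + sum(M2 times) = 3 + 41 = 44
Lower bound = max(LB1, LB2) = max(40, 44) = 44

44


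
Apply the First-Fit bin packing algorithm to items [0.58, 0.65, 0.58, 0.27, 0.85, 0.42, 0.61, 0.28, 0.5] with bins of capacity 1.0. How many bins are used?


Place items sequentially using First-Fit:
  Item 0.58 -> new Bin 1
  Item 0.65 -> new Bin 2
  Item 0.58 -> new Bin 3
  Item 0.27 -> Bin 1 (now 0.85)
  Item 0.85 -> new Bin 4
  Item 0.42 -> Bin 3 (now 1.0)
  Item 0.61 -> new Bin 5
  Item 0.28 -> Bin 2 (now 0.93)
  Item 0.5 -> new Bin 6
Total bins used = 6

6


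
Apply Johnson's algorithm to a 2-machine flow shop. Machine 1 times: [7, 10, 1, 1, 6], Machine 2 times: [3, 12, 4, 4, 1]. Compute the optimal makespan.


Apply Johnson's rule:
  Group 1 (a <= b): [(3, 1, 4), (4, 1, 4), (2, 10, 12)]
  Group 2 (a > b): [(1, 7, 3), (5, 6, 1)]
Optimal job order: [3, 4, 2, 1, 5]
Schedule:
  Job 3: M1 done at 1, M2 done at 5
  Job 4: M1 done at 2, M2 done at 9
  Job 2: M1 done at 12, M2 done at 24
  Job 1: M1 done at 19, M2 done at 27
  Job 5: M1 done at 25, M2 done at 28
Makespan = 28

28


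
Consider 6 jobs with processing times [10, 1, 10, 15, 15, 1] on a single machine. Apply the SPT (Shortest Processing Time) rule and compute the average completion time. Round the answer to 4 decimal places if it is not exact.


Sort jobs by processing time (SPT order): [1, 1, 10, 10, 15, 15]
Compute completion times sequentially:
  Job 1: processing = 1, completes at 1
  Job 2: processing = 1, completes at 2
  Job 3: processing = 10, completes at 12
  Job 4: processing = 10, completes at 22
  Job 5: processing = 15, completes at 37
  Job 6: processing = 15, completes at 52
Sum of completion times = 126
Average completion time = 126/6 = 21.0

21.0


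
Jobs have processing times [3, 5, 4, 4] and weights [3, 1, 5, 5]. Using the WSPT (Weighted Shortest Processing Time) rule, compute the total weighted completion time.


Compute p/w ratios and sort ascending (WSPT): [(4, 5), (4, 5), (3, 3), (5, 1)]
Compute weighted completion times:
  Job (p=4,w=5): C=4, w*C=5*4=20
  Job (p=4,w=5): C=8, w*C=5*8=40
  Job (p=3,w=3): C=11, w*C=3*11=33
  Job (p=5,w=1): C=16, w*C=1*16=16
Total weighted completion time = 109

109


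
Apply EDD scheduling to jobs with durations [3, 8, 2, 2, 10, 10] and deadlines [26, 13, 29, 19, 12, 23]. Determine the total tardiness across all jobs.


Sort by due date (EDD order): [(10, 12), (8, 13), (2, 19), (10, 23), (3, 26), (2, 29)]
Compute completion times and tardiness:
  Job 1: p=10, d=12, C=10, tardiness=max(0,10-12)=0
  Job 2: p=8, d=13, C=18, tardiness=max(0,18-13)=5
  Job 3: p=2, d=19, C=20, tardiness=max(0,20-19)=1
  Job 4: p=10, d=23, C=30, tardiness=max(0,30-23)=7
  Job 5: p=3, d=26, C=33, tardiness=max(0,33-26)=7
  Job 6: p=2, d=29, C=35, tardiness=max(0,35-29)=6
Total tardiness = 26

26


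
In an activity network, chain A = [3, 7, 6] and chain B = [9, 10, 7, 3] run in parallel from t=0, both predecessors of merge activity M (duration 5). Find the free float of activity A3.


ES(A3) = sum of predecessors on chain A = 10
EF(A3) = ES + duration = 10 + 6 = 16
Successor of A3 is M. ES(M) = max(sum(A), sum(B)) = max(16, 29) = 29
Free float = ES(successor) - EF(current) = 29 - 16 = 13

13


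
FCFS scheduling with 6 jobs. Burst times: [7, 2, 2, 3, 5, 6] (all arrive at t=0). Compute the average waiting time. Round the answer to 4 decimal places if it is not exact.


FCFS order (as given): [7, 2, 2, 3, 5, 6]
Waiting times:
  Job 1: wait = 0
  Job 2: wait = 7
  Job 3: wait = 9
  Job 4: wait = 11
  Job 5: wait = 14
  Job 6: wait = 19
Sum of waiting times = 60
Average waiting time = 60/6 = 10.0

10.0


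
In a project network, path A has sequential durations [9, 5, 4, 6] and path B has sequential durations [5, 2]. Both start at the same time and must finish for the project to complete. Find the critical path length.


Path A total = 9 + 5 + 4 + 6 = 24
Path B total = 5 + 2 = 7
Critical path = longest path = max(24, 7) = 24

24


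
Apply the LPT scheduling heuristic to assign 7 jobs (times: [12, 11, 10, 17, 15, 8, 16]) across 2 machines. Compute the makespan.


Sort jobs in decreasing order (LPT): [17, 16, 15, 12, 11, 10, 8]
Assign each job to the least loaded machine:
  Machine 1: jobs [17, 12, 11, 8], load = 48
  Machine 2: jobs [16, 15, 10], load = 41
Makespan = max load = 48

48


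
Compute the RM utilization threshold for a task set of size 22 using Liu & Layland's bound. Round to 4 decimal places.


Compute 2^(1/22) = 1.0320082797
Subtract 1: 1.0320082797 - 1 = 0.0320082797
Multiply by n: 22 * 0.0320082797 = 0.7041821534
Round to 4 dp: 0.7042

0.7042


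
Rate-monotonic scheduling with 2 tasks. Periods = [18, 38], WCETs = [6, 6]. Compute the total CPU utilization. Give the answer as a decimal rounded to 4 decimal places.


Compute individual utilizations (exact fractions):
  Task 1: C/T = 6/18 = 1/3 (approx. 0.3333)
  Task 2: C/T = 6/38 = 3/19 (approx. 0.1579)
Total utilization U = 1/3 + 3/19 = 28/57
Rounded to 4 decimal places: U = 0.4912
RM (Liu & Layland) bound for 2 tasks = 0.828427; compare with U = 28/57 (approx. 0.491228)
U <= bound, so schedulable by RM sufficient condition.

0.4912


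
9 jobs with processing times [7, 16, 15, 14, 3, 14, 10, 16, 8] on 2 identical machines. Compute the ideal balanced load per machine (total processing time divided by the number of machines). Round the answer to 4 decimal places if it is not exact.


Total processing time = 7 + 16 + 15 + 14 + 3 + 14 + 10 + 16 + 8 = 103
Number of machines = 2
Ideal balanced load = 103 / 2 = 51.5

51.5


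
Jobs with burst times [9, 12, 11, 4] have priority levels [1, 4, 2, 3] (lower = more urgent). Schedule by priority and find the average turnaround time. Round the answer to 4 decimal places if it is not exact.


Sort by priority (ascending = highest first):
Order: [(1, 9), (2, 11), (3, 4), (4, 12)]
Completion times:
  Priority 1, burst=9, C=9
  Priority 2, burst=11, C=20
  Priority 3, burst=4, C=24
  Priority 4, burst=12, C=36
Average turnaround = 89/4 = 22.25

22.25


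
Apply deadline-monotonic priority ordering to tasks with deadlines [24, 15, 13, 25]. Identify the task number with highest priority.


Sort tasks by relative deadline (ascending):
  Task 3: deadline = 13
  Task 2: deadline = 15
  Task 1: deadline = 24
  Task 4: deadline = 25
Priority order (highest first): [3, 2, 1, 4]
Highest priority task = 3

3


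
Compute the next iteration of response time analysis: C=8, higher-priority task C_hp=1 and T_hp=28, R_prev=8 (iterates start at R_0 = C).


R_next = C + ceil(R_prev / T_hp) * C_hp
ceil(8 / 28) = ceil(0.2857) = 1
Interference = 1 * 1 = 1
R_next = 8 + 1 = 9

9


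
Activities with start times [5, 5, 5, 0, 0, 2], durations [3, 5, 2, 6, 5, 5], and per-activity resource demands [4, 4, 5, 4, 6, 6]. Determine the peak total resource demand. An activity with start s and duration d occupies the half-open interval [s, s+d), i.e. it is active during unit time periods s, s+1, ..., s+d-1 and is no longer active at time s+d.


Each activity i is active on [start_i, start_i + duration_i).
Compute total resource usage per time slot:
  t=0: active resources = [4, 6], total = 10
  t=1: active resources = [4, 6], total = 10
  t=2: active resources = [4, 6, 6], total = 16
  t=3: active resources = [4, 6, 6], total = 16
  t=4: active resources = [4, 6, 6], total = 16
  t=5: active resources = [4, 4, 5, 4, 6], total = 23
  t=6: active resources = [4, 4, 5, 6], total = 19
  t=7: active resources = [4, 4], total = 8
  t=8: active resources = [4], total = 4
  t=9: active resources = [4], total = 4
Peak resource demand = 23

23


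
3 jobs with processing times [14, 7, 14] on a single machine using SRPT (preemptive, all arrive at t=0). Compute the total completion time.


Since all jobs arrive at t=0, SRPT equals SPT ordering.
SPT order: [7, 14, 14]
Completion times:
  Job 1: p=7, C=7
  Job 2: p=14, C=21
  Job 3: p=14, C=35
Total completion time = 7 + 21 + 35 = 63

63


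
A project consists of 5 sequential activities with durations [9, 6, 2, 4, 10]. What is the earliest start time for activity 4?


Activity 4 starts after activities 1 through 3 complete.
Predecessor durations: [9, 6, 2]
ES = 9 + 6 + 2 = 17

17


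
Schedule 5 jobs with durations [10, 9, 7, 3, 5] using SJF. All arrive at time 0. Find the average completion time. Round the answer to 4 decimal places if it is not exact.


SJF order (ascending): [3, 5, 7, 9, 10]
Completion times:
  Job 1: burst=3, C=3
  Job 2: burst=5, C=8
  Job 3: burst=7, C=15
  Job 4: burst=9, C=24
  Job 5: burst=10, C=34
Average completion = 84/5 = 16.8

16.8


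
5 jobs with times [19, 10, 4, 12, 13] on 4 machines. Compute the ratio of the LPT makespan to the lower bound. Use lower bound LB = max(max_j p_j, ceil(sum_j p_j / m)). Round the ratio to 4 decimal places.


LPT order: [19, 13, 12, 10, 4]
Machine loads after assignment: [19, 13, 12, 14]
LPT makespan = 19
Lower bound = max(max_job, ceil(total/4)) = max(19, 15) = 19
Ratio = 19 / 19 = 1.0

1.0


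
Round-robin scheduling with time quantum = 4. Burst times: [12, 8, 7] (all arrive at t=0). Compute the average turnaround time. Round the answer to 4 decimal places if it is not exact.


Time quantum = 4
Execution trace:
  J1 runs 4 units, time = 4
  J2 runs 4 units, time = 8
  J3 runs 4 units, time = 12
  J1 runs 4 units, time = 16
  J2 runs 4 units, time = 20
  J3 runs 3 units, time = 23
  J1 runs 4 units, time = 27
Finish times: [27, 20, 23]
Average turnaround = 70/3 = 23.3333

23.3333


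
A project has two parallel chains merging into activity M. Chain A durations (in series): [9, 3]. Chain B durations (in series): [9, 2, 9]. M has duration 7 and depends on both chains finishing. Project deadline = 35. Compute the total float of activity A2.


Forward pass: ES(A2) = sum of predecessors on chain A = 9
EF = ES + duration = 9 + 3 = 12
Backward pass: LF(M) = deadline = 35; LS(M) = 35 - 7 = 28
LF(A2) = LS(M) - sum(successors on chain A) = 28 - 0 = 28
LS = LF - duration = 28 - 3 = 25
Total float = LS - ES = 25 - 9 = 16

16


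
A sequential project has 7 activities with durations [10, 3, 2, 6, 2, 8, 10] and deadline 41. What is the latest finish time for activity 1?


LF(activity 1) = deadline - sum of successor durations
Successors: activities 2 through 7 with durations [3, 2, 6, 2, 8, 10]
Sum of successor durations = 31
LF = 41 - 31 = 10

10


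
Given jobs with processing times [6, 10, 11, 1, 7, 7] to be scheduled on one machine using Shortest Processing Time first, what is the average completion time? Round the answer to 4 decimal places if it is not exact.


Sort jobs by processing time (SPT order): [1, 6, 7, 7, 10, 11]
Compute completion times sequentially:
  Job 1: processing = 1, completes at 1
  Job 2: processing = 6, completes at 7
  Job 3: processing = 7, completes at 14
  Job 4: processing = 7, completes at 21
  Job 5: processing = 10, completes at 31
  Job 6: processing = 11, completes at 42
Sum of completion times = 116
Average completion time = 116/6 = 19.3333

19.3333


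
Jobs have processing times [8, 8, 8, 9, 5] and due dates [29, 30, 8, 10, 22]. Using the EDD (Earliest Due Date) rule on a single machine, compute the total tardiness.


Sort by due date (EDD order): [(8, 8), (9, 10), (5, 22), (8, 29), (8, 30)]
Compute completion times and tardiness:
  Job 1: p=8, d=8, C=8, tardiness=max(0,8-8)=0
  Job 2: p=9, d=10, C=17, tardiness=max(0,17-10)=7
  Job 3: p=5, d=22, C=22, tardiness=max(0,22-22)=0
  Job 4: p=8, d=29, C=30, tardiness=max(0,30-29)=1
  Job 5: p=8, d=30, C=38, tardiness=max(0,38-30)=8
Total tardiness = 16

16


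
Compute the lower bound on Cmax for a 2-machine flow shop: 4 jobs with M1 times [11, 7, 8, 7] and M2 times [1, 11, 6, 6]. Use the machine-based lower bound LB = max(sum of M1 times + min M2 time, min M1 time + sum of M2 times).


LB1 = sum(M1 times) + min(M2 times) = 33 + 1 = 34
LB2 = min(M1 times) + sum(M2 times) = 7 + 24 = 31
Lower bound = max(LB1, LB2) = max(34, 31) = 34

34


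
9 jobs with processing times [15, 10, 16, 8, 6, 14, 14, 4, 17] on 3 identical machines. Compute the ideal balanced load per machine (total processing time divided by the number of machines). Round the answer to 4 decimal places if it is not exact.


Total processing time = 15 + 10 + 16 + 8 + 6 + 14 + 14 + 4 + 17 = 104
Number of machines = 3
Ideal balanced load = 104 / 3 = 34.6667

34.6667


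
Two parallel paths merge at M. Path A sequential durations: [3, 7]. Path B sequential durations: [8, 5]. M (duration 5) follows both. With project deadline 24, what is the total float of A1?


Forward pass: ES(A1) = sum of predecessors on chain A = 0
EF = ES + duration = 0 + 3 = 3
Backward pass: LF(M) = deadline = 24; LS(M) = 24 - 5 = 19
LF(A1) = LS(M) - sum(successors on chain A) = 19 - 7 = 12
LS = LF - duration = 12 - 3 = 9
Total float = LS - ES = 9 - 0 = 9

9


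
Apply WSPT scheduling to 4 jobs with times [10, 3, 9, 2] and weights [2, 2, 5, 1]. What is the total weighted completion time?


Compute p/w ratios and sort ascending (WSPT): [(3, 2), (9, 5), (2, 1), (10, 2)]
Compute weighted completion times:
  Job (p=3,w=2): C=3, w*C=2*3=6
  Job (p=9,w=5): C=12, w*C=5*12=60
  Job (p=2,w=1): C=14, w*C=1*14=14
  Job (p=10,w=2): C=24, w*C=2*24=48
Total weighted completion time = 128

128


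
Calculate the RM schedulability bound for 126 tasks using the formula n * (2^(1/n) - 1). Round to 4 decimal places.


Compute 2^(1/126) = 1.0055163273
Subtract 1: 1.0055163273 - 1 = 0.0055163273
Multiply by n: 126 * 0.0055163273 = 0.6950572398
Round to 4 dp: 0.6951

0.6951


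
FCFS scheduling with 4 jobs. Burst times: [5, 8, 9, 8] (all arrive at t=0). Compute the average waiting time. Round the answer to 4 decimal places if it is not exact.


FCFS order (as given): [5, 8, 9, 8]
Waiting times:
  Job 1: wait = 0
  Job 2: wait = 5
  Job 3: wait = 13
  Job 4: wait = 22
Sum of waiting times = 40
Average waiting time = 40/4 = 10.0

10.0


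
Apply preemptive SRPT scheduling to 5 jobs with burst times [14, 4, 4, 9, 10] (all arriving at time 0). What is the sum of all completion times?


Since all jobs arrive at t=0, SRPT equals SPT ordering.
SPT order: [4, 4, 9, 10, 14]
Completion times:
  Job 1: p=4, C=4
  Job 2: p=4, C=8
  Job 3: p=9, C=17
  Job 4: p=10, C=27
  Job 5: p=14, C=41
Total completion time = 4 + 8 + 17 + 27 + 41 = 97

97


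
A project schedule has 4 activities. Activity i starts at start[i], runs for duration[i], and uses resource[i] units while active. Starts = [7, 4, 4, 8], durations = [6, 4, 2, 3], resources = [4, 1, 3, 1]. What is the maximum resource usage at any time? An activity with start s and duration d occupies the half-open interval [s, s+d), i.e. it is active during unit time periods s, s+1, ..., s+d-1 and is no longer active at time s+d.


Each activity i is active on [start_i, start_i + duration_i).
Compute total resource usage per time slot:
  t=0: active resources = [], total = 0
  t=1: active resources = [], total = 0
  t=2: active resources = [], total = 0
  t=3: active resources = [], total = 0
  t=4: active resources = [1, 3], total = 4
  t=5: active resources = [1, 3], total = 4
  t=6: active resources = [1], total = 1
  t=7: active resources = [4, 1], total = 5
  t=8: active resources = [4, 1], total = 5
  t=9: active resources = [4, 1], total = 5
  t=10: active resources = [4, 1], total = 5
  t=11: active resources = [4], total = 4
  t=12: active resources = [4], total = 4
Peak resource demand = 5

5


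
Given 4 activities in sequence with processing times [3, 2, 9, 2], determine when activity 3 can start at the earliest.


Activity 3 starts after activities 1 through 2 complete.
Predecessor durations: [3, 2]
ES = 3 + 2 = 5

5


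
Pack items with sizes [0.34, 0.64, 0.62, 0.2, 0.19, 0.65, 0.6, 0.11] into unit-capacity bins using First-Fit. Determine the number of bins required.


Place items sequentially using First-Fit:
  Item 0.34 -> new Bin 1
  Item 0.64 -> Bin 1 (now 0.98)
  Item 0.62 -> new Bin 2
  Item 0.2 -> Bin 2 (now 0.82)
  Item 0.19 -> new Bin 3
  Item 0.65 -> Bin 3 (now 0.84)
  Item 0.6 -> new Bin 4
  Item 0.11 -> Bin 2 (now 0.93)
Total bins used = 4

4


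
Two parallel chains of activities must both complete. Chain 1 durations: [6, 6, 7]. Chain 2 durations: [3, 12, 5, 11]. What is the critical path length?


Path A total = 6 + 6 + 7 = 19
Path B total = 3 + 12 + 5 + 11 = 31
Critical path = longest path = max(19, 31) = 31

31


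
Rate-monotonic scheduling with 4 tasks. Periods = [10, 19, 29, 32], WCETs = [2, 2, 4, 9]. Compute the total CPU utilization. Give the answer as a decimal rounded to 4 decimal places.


Compute individual utilizations (exact fractions):
  Task 1: C/T = 2/10 = 1/5 (approx. 0.2)
  Task 2: C/T = 2/19 (approx. 0.1053)
  Task 3: C/T = 4/29 (approx. 0.1379)
  Task 4: C/T = 9/32 (approx. 0.2813)
Total utilization U = 1/5 + 2/19 + 4/29 + 9/32 = 63867/88160
Rounded to 4 decimal places: U = 0.7244
RM (Liu & Layland) bound for 4 tasks = 0.756828; compare with U = 63867/88160 (approx. 0.724444)
U <= bound, so schedulable by RM sufficient condition.

0.7244


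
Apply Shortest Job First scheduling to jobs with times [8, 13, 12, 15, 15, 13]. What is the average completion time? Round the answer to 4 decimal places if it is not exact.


SJF order (ascending): [8, 12, 13, 13, 15, 15]
Completion times:
  Job 1: burst=8, C=8
  Job 2: burst=12, C=20
  Job 3: burst=13, C=33
  Job 4: burst=13, C=46
  Job 5: burst=15, C=61
  Job 6: burst=15, C=76
Average completion = 244/6 = 40.6667

40.6667


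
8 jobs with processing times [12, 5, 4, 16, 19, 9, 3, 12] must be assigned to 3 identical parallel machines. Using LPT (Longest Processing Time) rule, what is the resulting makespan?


Sort jobs in decreasing order (LPT): [19, 16, 12, 12, 9, 5, 4, 3]
Assign each job to the least loaded machine:
  Machine 1: jobs [19, 5, 4], load = 28
  Machine 2: jobs [16, 9], load = 25
  Machine 3: jobs [12, 12, 3], load = 27
Makespan = max load = 28

28


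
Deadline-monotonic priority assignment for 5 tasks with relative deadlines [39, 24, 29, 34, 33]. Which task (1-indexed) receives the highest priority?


Sort tasks by relative deadline (ascending):
  Task 2: deadline = 24
  Task 3: deadline = 29
  Task 5: deadline = 33
  Task 4: deadline = 34
  Task 1: deadline = 39
Priority order (highest first): [2, 3, 5, 4, 1]
Highest priority task = 2

2


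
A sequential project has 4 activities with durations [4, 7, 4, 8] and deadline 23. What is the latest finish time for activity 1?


LF(activity 1) = deadline - sum of successor durations
Successors: activities 2 through 4 with durations [7, 4, 8]
Sum of successor durations = 19
LF = 23 - 19 = 4

4


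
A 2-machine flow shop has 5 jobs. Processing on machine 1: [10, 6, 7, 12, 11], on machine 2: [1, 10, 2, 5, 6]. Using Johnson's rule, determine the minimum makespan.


Apply Johnson's rule:
  Group 1 (a <= b): [(2, 6, 10)]
  Group 2 (a > b): [(5, 11, 6), (4, 12, 5), (3, 7, 2), (1, 10, 1)]
Optimal job order: [2, 5, 4, 3, 1]
Schedule:
  Job 2: M1 done at 6, M2 done at 16
  Job 5: M1 done at 17, M2 done at 23
  Job 4: M1 done at 29, M2 done at 34
  Job 3: M1 done at 36, M2 done at 38
  Job 1: M1 done at 46, M2 done at 47
Makespan = 47

47


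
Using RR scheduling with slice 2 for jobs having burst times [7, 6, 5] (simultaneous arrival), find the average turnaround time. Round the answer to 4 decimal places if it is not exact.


Time quantum = 2
Execution trace:
  J1 runs 2 units, time = 2
  J2 runs 2 units, time = 4
  J3 runs 2 units, time = 6
  J1 runs 2 units, time = 8
  J2 runs 2 units, time = 10
  J3 runs 2 units, time = 12
  J1 runs 2 units, time = 14
  J2 runs 2 units, time = 16
  J3 runs 1 units, time = 17
  J1 runs 1 units, time = 18
Finish times: [18, 16, 17]
Average turnaround = 51/3 = 17.0

17.0


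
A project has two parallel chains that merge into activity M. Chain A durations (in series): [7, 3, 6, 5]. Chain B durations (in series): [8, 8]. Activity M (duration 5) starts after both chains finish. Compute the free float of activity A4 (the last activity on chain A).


ES(A4) = sum of predecessors on chain A = 16
EF(A4) = ES + duration = 16 + 5 = 21
Successor of A4 is M. ES(M) = max(sum(A), sum(B)) = max(21, 16) = 21
Free float = ES(successor) - EF(current) = 21 - 21 = 0

0


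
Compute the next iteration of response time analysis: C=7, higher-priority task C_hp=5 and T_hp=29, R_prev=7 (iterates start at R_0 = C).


R_next = C + ceil(R_prev / T_hp) * C_hp
ceil(7 / 29) = ceil(0.2414) = 1
Interference = 1 * 5 = 5
R_next = 7 + 5 = 12

12


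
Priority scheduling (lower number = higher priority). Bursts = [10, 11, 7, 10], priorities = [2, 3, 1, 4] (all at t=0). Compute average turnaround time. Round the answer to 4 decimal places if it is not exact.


Sort by priority (ascending = highest first):
Order: [(1, 7), (2, 10), (3, 11), (4, 10)]
Completion times:
  Priority 1, burst=7, C=7
  Priority 2, burst=10, C=17
  Priority 3, burst=11, C=28
  Priority 4, burst=10, C=38
Average turnaround = 90/4 = 22.5

22.5


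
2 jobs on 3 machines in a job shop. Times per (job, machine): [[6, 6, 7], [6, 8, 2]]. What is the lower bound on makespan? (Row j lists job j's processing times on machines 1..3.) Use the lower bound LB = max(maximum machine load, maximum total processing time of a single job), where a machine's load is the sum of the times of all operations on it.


Machine loads:
  Machine 1: 6 + 6 = 12
  Machine 2: 6 + 8 = 14
  Machine 3: 7 + 2 = 9
Max machine load = 14
Job totals:
  Job 1: 19
  Job 2: 16
Max job total = 19
Lower bound = max(14, 19) = 19

19


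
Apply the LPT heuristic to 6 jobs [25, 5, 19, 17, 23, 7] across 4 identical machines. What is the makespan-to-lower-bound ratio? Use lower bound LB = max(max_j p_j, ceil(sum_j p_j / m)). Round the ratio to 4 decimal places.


LPT order: [25, 23, 19, 17, 7, 5]
Machine loads after assignment: [25, 23, 24, 24]
LPT makespan = 25
Lower bound = max(max_job, ceil(total/4)) = max(25, 24) = 25
Ratio = 25 / 25 = 1.0

1.0


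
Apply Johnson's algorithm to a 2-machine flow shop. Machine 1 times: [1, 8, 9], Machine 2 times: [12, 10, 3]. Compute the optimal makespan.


Apply Johnson's rule:
  Group 1 (a <= b): [(1, 1, 12), (2, 8, 10)]
  Group 2 (a > b): [(3, 9, 3)]
Optimal job order: [1, 2, 3]
Schedule:
  Job 1: M1 done at 1, M2 done at 13
  Job 2: M1 done at 9, M2 done at 23
  Job 3: M1 done at 18, M2 done at 26
Makespan = 26

26


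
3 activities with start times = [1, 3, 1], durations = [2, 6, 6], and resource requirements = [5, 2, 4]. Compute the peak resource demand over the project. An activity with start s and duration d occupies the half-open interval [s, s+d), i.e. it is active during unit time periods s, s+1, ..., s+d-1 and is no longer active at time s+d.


Each activity i is active on [start_i, start_i + duration_i).
Compute total resource usage per time slot:
  t=0: active resources = [], total = 0
  t=1: active resources = [5, 4], total = 9
  t=2: active resources = [5, 4], total = 9
  t=3: active resources = [2, 4], total = 6
  t=4: active resources = [2, 4], total = 6
  t=5: active resources = [2, 4], total = 6
  t=6: active resources = [2, 4], total = 6
  t=7: active resources = [2], total = 2
  t=8: active resources = [2], total = 2
Peak resource demand = 9

9


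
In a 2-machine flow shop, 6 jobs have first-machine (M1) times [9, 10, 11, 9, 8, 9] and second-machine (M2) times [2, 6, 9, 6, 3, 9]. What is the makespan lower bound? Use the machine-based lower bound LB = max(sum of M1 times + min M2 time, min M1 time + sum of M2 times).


LB1 = sum(M1 times) + min(M2 times) = 56 + 2 = 58
LB2 = min(M1 times) + sum(M2 times) = 8 + 35 = 43
Lower bound = max(LB1, LB2) = max(58, 43) = 58

58


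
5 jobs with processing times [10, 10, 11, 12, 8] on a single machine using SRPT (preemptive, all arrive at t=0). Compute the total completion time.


Since all jobs arrive at t=0, SRPT equals SPT ordering.
SPT order: [8, 10, 10, 11, 12]
Completion times:
  Job 1: p=8, C=8
  Job 2: p=10, C=18
  Job 3: p=10, C=28
  Job 4: p=11, C=39
  Job 5: p=12, C=51
Total completion time = 8 + 18 + 28 + 39 + 51 = 144

144


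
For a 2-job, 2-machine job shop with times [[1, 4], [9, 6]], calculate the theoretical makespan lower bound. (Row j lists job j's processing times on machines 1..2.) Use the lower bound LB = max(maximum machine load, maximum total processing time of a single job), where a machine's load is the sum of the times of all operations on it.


Machine loads:
  Machine 1: 1 + 9 = 10
  Machine 2: 4 + 6 = 10
Max machine load = 10
Job totals:
  Job 1: 5
  Job 2: 15
Max job total = 15
Lower bound = max(10, 15) = 15

15


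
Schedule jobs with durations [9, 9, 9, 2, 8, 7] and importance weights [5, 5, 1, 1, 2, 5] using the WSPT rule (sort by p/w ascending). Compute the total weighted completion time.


Compute p/w ratios and sort ascending (WSPT): [(7, 5), (9, 5), (9, 5), (2, 1), (8, 2), (9, 1)]
Compute weighted completion times:
  Job (p=7,w=5): C=7, w*C=5*7=35
  Job (p=9,w=5): C=16, w*C=5*16=80
  Job (p=9,w=5): C=25, w*C=5*25=125
  Job (p=2,w=1): C=27, w*C=1*27=27
  Job (p=8,w=2): C=35, w*C=2*35=70
  Job (p=9,w=1): C=44, w*C=1*44=44
Total weighted completion time = 381

381


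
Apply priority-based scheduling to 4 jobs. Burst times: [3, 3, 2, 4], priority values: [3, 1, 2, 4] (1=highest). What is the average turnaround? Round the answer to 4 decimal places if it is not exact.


Sort by priority (ascending = highest first):
Order: [(1, 3), (2, 2), (3, 3), (4, 4)]
Completion times:
  Priority 1, burst=3, C=3
  Priority 2, burst=2, C=5
  Priority 3, burst=3, C=8
  Priority 4, burst=4, C=12
Average turnaround = 28/4 = 7.0

7.0


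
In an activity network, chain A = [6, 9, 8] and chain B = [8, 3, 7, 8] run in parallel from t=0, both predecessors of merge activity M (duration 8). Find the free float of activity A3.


ES(A3) = sum of predecessors on chain A = 15
EF(A3) = ES + duration = 15 + 8 = 23
Successor of A3 is M. ES(M) = max(sum(A), sum(B)) = max(23, 26) = 26
Free float = ES(successor) - EF(current) = 26 - 23 = 3

3


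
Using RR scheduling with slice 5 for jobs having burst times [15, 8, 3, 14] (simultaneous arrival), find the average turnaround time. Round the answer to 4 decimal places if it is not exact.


Time quantum = 5
Execution trace:
  J1 runs 5 units, time = 5
  J2 runs 5 units, time = 10
  J3 runs 3 units, time = 13
  J4 runs 5 units, time = 18
  J1 runs 5 units, time = 23
  J2 runs 3 units, time = 26
  J4 runs 5 units, time = 31
  J1 runs 5 units, time = 36
  J4 runs 4 units, time = 40
Finish times: [36, 26, 13, 40]
Average turnaround = 115/4 = 28.75

28.75


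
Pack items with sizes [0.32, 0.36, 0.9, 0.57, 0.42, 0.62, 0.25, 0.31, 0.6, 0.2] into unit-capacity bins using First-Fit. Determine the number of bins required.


Place items sequentially using First-Fit:
  Item 0.32 -> new Bin 1
  Item 0.36 -> Bin 1 (now 0.68)
  Item 0.9 -> new Bin 2
  Item 0.57 -> new Bin 3
  Item 0.42 -> Bin 3 (now 0.99)
  Item 0.62 -> new Bin 4
  Item 0.25 -> Bin 1 (now 0.93)
  Item 0.31 -> Bin 4 (now 0.93)
  Item 0.6 -> new Bin 5
  Item 0.2 -> Bin 5 (now 0.8)
Total bins used = 5

5


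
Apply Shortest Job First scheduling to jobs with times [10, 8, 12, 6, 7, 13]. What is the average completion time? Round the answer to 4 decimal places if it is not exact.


SJF order (ascending): [6, 7, 8, 10, 12, 13]
Completion times:
  Job 1: burst=6, C=6
  Job 2: burst=7, C=13
  Job 3: burst=8, C=21
  Job 4: burst=10, C=31
  Job 5: burst=12, C=43
  Job 6: burst=13, C=56
Average completion = 170/6 = 28.3333

28.3333


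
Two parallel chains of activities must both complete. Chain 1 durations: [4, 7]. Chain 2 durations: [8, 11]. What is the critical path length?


Path A total = 4 + 7 = 11
Path B total = 8 + 11 = 19
Critical path = longest path = max(11, 19) = 19

19


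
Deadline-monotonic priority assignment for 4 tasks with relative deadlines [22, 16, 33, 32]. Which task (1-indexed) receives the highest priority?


Sort tasks by relative deadline (ascending):
  Task 2: deadline = 16
  Task 1: deadline = 22
  Task 4: deadline = 32
  Task 3: deadline = 33
Priority order (highest first): [2, 1, 4, 3]
Highest priority task = 2

2


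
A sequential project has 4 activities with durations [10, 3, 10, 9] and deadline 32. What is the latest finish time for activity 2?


LF(activity 2) = deadline - sum of successor durations
Successors: activities 3 through 4 with durations [10, 9]
Sum of successor durations = 19
LF = 32 - 19 = 13

13


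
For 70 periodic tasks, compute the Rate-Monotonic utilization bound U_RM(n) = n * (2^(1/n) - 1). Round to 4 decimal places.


Compute 2^(1/70) = 1.0099512906
Subtract 1: 1.0099512906 - 1 = 0.0099512906
Multiply by n: 70 * 0.0099512906 = 0.6965903420
Round to 4 dp: 0.6966

0.6966


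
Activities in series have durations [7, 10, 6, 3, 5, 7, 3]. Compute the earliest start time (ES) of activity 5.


Activity 5 starts after activities 1 through 4 complete.
Predecessor durations: [7, 10, 6, 3]
ES = 7 + 10 + 6 + 3 = 26

26


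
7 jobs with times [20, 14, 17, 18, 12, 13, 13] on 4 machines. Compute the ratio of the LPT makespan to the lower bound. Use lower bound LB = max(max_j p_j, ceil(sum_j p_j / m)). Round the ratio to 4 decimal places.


LPT order: [20, 18, 17, 14, 13, 13, 12]
Machine loads after assignment: [20, 30, 30, 27]
LPT makespan = 30
Lower bound = max(max_job, ceil(total/4)) = max(20, 27) = 27
Ratio = 30 / 27 = 1.1111

1.1111


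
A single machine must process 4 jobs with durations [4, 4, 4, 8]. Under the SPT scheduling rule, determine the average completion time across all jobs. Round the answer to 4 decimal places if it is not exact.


Sort jobs by processing time (SPT order): [4, 4, 4, 8]
Compute completion times sequentially:
  Job 1: processing = 4, completes at 4
  Job 2: processing = 4, completes at 8
  Job 3: processing = 4, completes at 12
  Job 4: processing = 8, completes at 20
Sum of completion times = 44
Average completion time = 44/4 = 11.0

11.0


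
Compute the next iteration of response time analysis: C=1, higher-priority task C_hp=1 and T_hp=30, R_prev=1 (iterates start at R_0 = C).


R_next = C + ceil(R_prev / T_hp) * C_hp
ceil(1 / 30) = ceil(0.0333) = 1
Interference = 1 * 1 = 1
R_next = 1 + 1 = 2

2


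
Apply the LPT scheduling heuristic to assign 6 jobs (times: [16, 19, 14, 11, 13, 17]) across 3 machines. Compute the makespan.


Sort jobs in decreasing order (LPT): [19, 17, 16, 14, 13, 11]
Assign each job to the least loaded machine:
  Machine 1: jobs [19, 11], load = 30
  Machine 2: jobs [17, 13], load = 30
  Machine 3: jobs [16, 14], load = 30
Makespan = max load = 30

30


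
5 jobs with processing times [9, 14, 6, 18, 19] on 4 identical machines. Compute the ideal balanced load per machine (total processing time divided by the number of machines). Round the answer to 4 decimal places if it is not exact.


Total processing time = 9 + 14 + 6 + 18 + 19 = 66
Number of machines = 4
Ideal balanced load = 66 / 4 = 16.5

16.5


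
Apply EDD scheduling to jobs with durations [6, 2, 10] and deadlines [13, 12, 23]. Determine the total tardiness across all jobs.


Sort by due date (EDD order): [(2, 12), (6, 13), (10, 23)]
Compute completion times and tardiness:
  Job 1: p=2, d=12, C=2, tardiness=max(0,2-12)=0
  Job 2: p=6, d=13, C=8, tardiness=max(0,8-13)=0
  Job 3: p=10, d=23, C=18, tardiness=max(0,18-23)=0
Total tardiness = 0

0


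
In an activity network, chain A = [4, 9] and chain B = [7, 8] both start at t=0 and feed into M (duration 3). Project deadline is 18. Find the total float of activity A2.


Forward pass: ES(A2) = sum of predecessors on chain A = 4
EF = ES + duration = 4 + 9 = 13
Backward pass: LF(M) = deadline = 18; LS(M) = 18 - 3 = 15
LF(A2) = LS(M) - sum(successors on chain A) = 15 - 0 = 15
LS = LF - duration = 15 - 9 = 6
Total float = LS - ES = 6 - 4 = 2

2


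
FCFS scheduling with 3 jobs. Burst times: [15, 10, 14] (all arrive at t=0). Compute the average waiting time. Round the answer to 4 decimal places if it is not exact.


FCFS order (as given): [15, 10, 14]
Waiting times:
  Job 1: wait = 0
  Job 2: wait = 15
  Job 3: wait = 25
Sum of waiting times = 40
Average waiting time = 40/3 = 13.3333

13.3333


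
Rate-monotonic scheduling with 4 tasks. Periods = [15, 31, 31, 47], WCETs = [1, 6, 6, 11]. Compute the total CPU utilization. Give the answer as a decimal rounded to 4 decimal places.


Compute individual utilizations (exact fractions):
  Task 1: C/T = 1/15 (approx. 0.0667)
  Task 2: C/T = 6/31 (approx. 0.1935)
  Task 3: C/T = 6/31 (approx. 0.1935)
  Task 4: C/T = 11/47 (approx. 0.234)
Total utilization U = 1/15 + 6/31 + 6/31 + 11/47 = 15032/21855
Rounded to 4 decimal places: U = 0.6878
RM (Liu & Layland) bound for 4 tasks = 0.756828; compare with U = 15032/21855 (approx. 0.687806)
U <= bound, so schedulable by RM sufficient condition.

0.6878


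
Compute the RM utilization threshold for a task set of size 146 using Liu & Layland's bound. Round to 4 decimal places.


Compute 2^(1/146) = 1.0047588711
Subtract 1: 1.0047588711 - 1 = 0.0047588711
Multiply by n: 146 * 0.0047588711 = 0.6947951806
Round to 4 dp: 0.6948

0.6948


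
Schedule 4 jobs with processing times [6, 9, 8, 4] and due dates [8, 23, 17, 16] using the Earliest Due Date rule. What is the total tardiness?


Sort by due date (EDD order): [(6, 8), (4, 16), (8, 17), (9, 23)]
Compute completion times and tardiness:
  Job 1: p=6, d=8, C=6, tardiness=max(0,6-8)=0
  Job 2: p=4, d=16, C=10, tardiness=max(0,10-16)=0
  Job 3: p=8, d=17, C=18, tardiness=max(0,18-17)=1
  Job 4: p=9, d=23, C=27, tardiness=max(0,27-23)=4
Total tardiness = 5

5


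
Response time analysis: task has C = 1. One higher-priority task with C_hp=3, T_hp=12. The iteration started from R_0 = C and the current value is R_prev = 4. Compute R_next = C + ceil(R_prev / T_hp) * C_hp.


R_next = C + ceil(R_prev / T_hp) * C_hp
ceil(4 / 12) = ceil(0.3333) = 1
Interference = 1 * 3 = 3
R_next = 1 + 3 = 4
R_next = R_prev, so the iteration has converged (response time = 4).

4


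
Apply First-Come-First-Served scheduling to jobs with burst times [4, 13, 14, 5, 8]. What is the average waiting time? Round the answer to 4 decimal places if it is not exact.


FCFS order (as given): [4, 13, 14, 5, 8]
Waiting times:
  Job 1: wait = 0
  Job 2: wait = 4
  Job 3: wait = 17
  Job 4: wait = 31
  Job 5: wait = 36
Sum of waiting times = 88
Average waiting time = 88/5 = 17.6

17.6


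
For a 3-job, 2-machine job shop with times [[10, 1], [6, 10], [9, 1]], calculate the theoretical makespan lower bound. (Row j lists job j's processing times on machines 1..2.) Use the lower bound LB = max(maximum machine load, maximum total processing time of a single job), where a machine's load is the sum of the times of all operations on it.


Machine loads:
  Machine 1: 10 + 6 + 9 = 25
  Machine 2: 1 + 10 + 1 = 12
Max machine load = 25
Job totals:
  Job 1: 11
  Job 2: 16
  Job 3: 10
Max job total = 16
Lower bound = max(25, 16) = 25

25


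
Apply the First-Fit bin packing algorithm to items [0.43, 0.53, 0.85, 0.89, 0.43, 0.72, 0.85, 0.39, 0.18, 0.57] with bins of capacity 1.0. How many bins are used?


Place items sequentially using First-Fit:
  Item 0.43 -> new Bin 1
  Item 0.53 -> Bin 1 (now 0.96)
  Item 0.85 -> new Bin 2
  Item 0.89 -> new Bin 3
  Item 0.43 -> new Bin 4
  Item 0.72 -> new Bin 5
  Item 0.85 -> new Bin 6
  Item 0.39 -> Bin 4 (now 0.82)
  Item 0.18 -> Bin 4 (now 1.0)
  Item 0.57 -> new Bin 7
Total bins used = 7

7


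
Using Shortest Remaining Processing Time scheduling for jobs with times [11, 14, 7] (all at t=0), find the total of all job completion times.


Since all jobs arrive at t=0, SRPT equals SPT ordering.
SPT order: [7, 11, 14]
Completion times:
  Job 1: p=7, C=7
  Job 2: p=11, C=18
  Job 3: p=14, C=32
Total completion time = 7 + 18 + 32 = 57

57


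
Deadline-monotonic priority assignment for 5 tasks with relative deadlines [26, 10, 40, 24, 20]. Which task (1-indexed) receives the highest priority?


Sort tasks by relative deadline (ascending):
  Task 2: deadline = 10
  Task 5: deadline = 20
  Task 4: deadline = 24
  Task 1: deadline = 26
  Task 3: deadline = 40
Priority order (highest first): [2, 5, 4, 1, 3]
Highest priority task = 2

2


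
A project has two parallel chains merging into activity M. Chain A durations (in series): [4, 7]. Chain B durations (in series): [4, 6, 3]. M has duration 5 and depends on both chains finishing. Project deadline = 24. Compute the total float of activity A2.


Forward pass: ES(A2) = sum of predecessors on chain A = 4
EF = ES + duration = 4 + 7 = 11
Backward pass: LF(M) = deadline = 24; LS(M) = 24 - 5 = 19
LF(A2) = LS(M) - sum(successors on chain A) = 19 - 0 = 19
LS = LF - duration = 19 - 7 = 12
Total float = LS - ES = 12 - 4 = 8

8


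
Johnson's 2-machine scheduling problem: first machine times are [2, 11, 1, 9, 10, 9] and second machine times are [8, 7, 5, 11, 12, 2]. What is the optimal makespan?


Apply Johnson's rule:
  Group 1 (a <= b): [(3, 1, 5), (1, 2, 8), (4, 9, 11), (5, 10, 12)]
  Group 2 (a > b): [(2, 11, 7), (6, 9, 2)]
Optimal job order: [3, 1, 4, 5, 2, 6]
Schedule:
  Job 3: M1 done at 1, M2 done at 6
  Job 1: M1 done at 3, M2 done at 14
  Job 4: M1 done at 12, M2 done at 25
  Job 5: M1 done at 22, M2 done at 37
  Job 2: M1 done at 33, M2 done at 44
  Job 6: M1 done at 42, M2 done at 46
Makespan = 46

46


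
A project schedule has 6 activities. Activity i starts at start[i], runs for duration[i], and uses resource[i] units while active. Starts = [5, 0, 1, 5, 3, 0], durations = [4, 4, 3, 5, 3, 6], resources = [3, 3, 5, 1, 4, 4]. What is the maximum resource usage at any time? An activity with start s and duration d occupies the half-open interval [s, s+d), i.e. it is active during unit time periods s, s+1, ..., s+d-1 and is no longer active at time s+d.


Each activity i is active on [start_i, start_i + duration_i).
Compute total resource usage per time slot:
  t=0: active resources = [3, 4], total = 7
  t=1: active resources = [3, 5, 4], total = 12
  t=2: active resources = [3, 5, 4], total = 12
  t=3: active resources = [3, 5, 4, 4], total = 16
  t=4: active resources = [4, 4], total = 8
  t=5: active resources = [3, 1, 4, 4], total = 12
  t=6: active resources = [3, 1], total = 4
  t=7: active resources = [3, 1], total = 4
  t=8: active resources = [3, 1], total = 4
  t=9: active resources = [1], total = 1
Peak resource demand = 16

16


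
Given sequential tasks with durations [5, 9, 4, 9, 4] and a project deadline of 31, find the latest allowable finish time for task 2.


LF(activity 2) = deadline - sum of successor durations
Successors: activities 3 through 5 with durations [4, 9, 4]
Sum of successor durations = 17
LF = 31 - 17 = 14

14


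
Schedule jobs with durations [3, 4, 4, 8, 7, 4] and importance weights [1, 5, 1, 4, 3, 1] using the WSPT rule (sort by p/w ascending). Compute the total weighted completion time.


Compute p/w ratios and sort ascending (WSPT): [(4, 5), (8, 4), (7, 3), (3, 1), (4, 1), (4, 1)]
Compute weighted completion times:
  Job (p=4,w=5): C=4, w*C=5*4=20
  Job (p=8,w=4): C=12, w*C=4*12=48
  Job (p=7,w=3): C=19, w*C=3*19=57
  Job (p=3,w=1): C=22, w*C=1*22=22
  Job (p=4,w=1): C=26, w*C=1*26=26
  Job (p=4,w=1): C=30, w*C=1*30=30
Total weighted completion time = 203

203
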